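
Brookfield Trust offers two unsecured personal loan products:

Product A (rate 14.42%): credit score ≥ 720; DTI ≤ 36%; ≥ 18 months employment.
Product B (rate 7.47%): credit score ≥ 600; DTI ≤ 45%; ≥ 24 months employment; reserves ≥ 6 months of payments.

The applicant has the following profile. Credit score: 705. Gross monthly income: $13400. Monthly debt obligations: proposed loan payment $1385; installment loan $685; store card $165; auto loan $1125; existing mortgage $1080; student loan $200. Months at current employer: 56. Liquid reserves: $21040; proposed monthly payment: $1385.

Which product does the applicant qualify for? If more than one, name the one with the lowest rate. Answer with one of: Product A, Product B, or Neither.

Product B

Total debts = (1,385 + 685 + 165 + 1,125 + 1,080 + 200) = 4,640; DTI = 4,640/13,400 = 34.6%.
Reserves = 21,040/1,385 = 15.2 months.
Product A: score 705 < 720; DTI 34.6% ≤ 36%; employment 56 ≥ 18 mo → does not qualify.
Product B: score 705 ≥ 600; DTI 34.6% ≤ 45%; employment 56 ≥ 24 mo; reserves 15.2 ≥ 6 mo → qualifies.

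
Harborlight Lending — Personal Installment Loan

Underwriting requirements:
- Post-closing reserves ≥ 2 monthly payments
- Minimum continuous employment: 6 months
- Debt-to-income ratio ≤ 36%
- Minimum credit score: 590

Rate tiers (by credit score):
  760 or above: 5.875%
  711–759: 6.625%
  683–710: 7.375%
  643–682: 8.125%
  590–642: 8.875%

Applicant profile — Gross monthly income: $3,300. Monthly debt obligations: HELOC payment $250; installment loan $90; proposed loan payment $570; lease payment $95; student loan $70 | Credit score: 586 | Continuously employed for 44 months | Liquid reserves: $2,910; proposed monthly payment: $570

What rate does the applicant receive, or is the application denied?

Credit score 586 < 590 (below minimum)
Total monthly debts = (250 + 90 + 570 + 95 + 70) = 1,075. DTI: 1,075 ÷ 3,300 = 32.6%, within the 36% cap
Reserves = 2,910/570 = 5.1 months ≥ 2
Employment 44 ≥ 6 months
Not all requirements met → denied.

Denied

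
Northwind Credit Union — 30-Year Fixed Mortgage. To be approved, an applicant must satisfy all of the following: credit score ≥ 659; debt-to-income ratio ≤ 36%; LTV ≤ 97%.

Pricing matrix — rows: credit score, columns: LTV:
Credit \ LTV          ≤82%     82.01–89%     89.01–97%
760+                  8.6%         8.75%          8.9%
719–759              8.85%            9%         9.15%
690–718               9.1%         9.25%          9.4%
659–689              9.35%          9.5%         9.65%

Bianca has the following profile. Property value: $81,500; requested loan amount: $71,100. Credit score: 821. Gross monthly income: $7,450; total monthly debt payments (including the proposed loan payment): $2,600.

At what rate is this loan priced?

Credit score 821 ≥ 659; Debt-to-income = 2,600/7,450 = 34.9% — meets 36% limit
LTV = 71,100/81,500 = 87.2% ≤ 97%
Credit 821 → row 760+; LTV 87.2% → column 82.01–89%. Grid cell → 8.75%.

8.75%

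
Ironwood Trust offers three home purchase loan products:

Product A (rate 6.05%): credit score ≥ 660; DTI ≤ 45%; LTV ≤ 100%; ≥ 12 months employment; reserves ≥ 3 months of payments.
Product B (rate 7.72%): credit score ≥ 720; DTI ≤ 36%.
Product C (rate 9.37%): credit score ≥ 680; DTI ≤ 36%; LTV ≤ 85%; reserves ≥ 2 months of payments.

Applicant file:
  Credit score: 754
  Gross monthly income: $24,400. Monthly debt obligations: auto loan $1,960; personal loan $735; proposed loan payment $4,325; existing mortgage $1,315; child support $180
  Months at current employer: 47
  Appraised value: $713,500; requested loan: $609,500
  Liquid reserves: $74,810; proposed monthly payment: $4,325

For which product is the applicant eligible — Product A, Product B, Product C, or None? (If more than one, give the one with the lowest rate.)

Total debts = (1,960 + 735 + 4,325 + 1,315 + 180) = 8,515; DTI = 8,515/24,400 = 34.9%.
LTV = 609,500/713,500 = 85.4%.
Reserves = 74,810/4,325 = 17.3 months.
Product A: score 754 ≥ 660; DTI 34.9% ≤ 45%; LTV 85.4% ≤ 100%; employment 47 ≥ 12 mo; reserves 17.3 ≥ 3 mo → qualifies.
Product B: score 754 ≥ 720; DTI 34.9% ≤ 36% → qualifies.
Product C: score 754 ≥ 680; DTI 34.9% ≤ 36%; LTV 85.4% > 85%; reserves 17.3 ≥ 2 mo → does not qualify.
Qualifying: Product A, Product B. Lowest rate is 6.05% → Product A.

Product A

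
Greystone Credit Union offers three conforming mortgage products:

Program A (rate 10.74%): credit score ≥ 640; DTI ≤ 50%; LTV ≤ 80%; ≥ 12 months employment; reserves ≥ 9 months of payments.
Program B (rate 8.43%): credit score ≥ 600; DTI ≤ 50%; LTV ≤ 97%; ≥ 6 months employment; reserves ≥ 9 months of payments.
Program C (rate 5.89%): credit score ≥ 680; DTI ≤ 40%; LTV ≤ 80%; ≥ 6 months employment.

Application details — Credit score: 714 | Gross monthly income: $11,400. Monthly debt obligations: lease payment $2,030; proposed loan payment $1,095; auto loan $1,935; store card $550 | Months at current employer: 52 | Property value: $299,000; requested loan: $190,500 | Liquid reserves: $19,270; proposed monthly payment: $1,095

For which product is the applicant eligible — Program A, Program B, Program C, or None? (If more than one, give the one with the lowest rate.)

Total debts = (2,030 + 1,095 + 1,935 + 550) = 5,610; DTI = 5,610/11,400 = 49.2%.
LTV = 190,500/299,000 = 63.7%.
Reserves = 19,270/1,095 = 17.6 months.
Program A: score 714 ≥ 640; DTI 49.2% ≤ 50%; LTV 63.7% ≤ 80%; employment 52 ≥ 12 mo; reserves 17.6 ≥ 9 mo → qualifies.
Program B: score 714 ≥ 600; DTI 49.2% ≤ 50%; LTV 63.7% ≤ 97%; employment 52 ≥ 6 mo; reserves 17.6 ≥ 9 mo → qualifies.
Program C: score 714 ≥ 680; DTI 49.2% > 40%; LTV 63.7% ≤ 80%; employment 52 ≥ 6 mo → does not qualify.
Qualifying: Program A, Program B. Lowest rate is 8.43% → Program B.

Program B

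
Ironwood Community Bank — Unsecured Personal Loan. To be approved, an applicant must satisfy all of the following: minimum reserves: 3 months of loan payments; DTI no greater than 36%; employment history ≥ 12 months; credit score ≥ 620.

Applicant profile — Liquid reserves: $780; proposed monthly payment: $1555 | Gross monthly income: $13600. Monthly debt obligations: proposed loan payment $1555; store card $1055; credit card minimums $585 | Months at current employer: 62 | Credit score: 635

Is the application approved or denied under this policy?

Denied

Reserves: 780 ÷ 1,555 = 0.5 months (below 3-month minimum)
Total monthly debts = (1,555 + 1,055 + 585) = 3,195. Debt-to-income = 3,195/13,600 = 23.5% — meets 36% limit
Employment 62 ≥ 12 months
Credit score 635 ≥ 620 (meets)
Fails on reserves.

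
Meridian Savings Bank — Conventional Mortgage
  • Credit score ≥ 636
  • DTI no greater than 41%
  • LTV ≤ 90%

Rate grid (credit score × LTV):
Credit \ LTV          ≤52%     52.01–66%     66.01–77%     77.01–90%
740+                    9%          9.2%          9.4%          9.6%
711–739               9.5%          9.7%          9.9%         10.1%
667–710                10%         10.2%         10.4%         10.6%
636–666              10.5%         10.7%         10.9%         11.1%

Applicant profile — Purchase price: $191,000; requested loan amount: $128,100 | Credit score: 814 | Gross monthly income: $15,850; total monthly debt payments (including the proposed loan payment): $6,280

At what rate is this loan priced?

Credit score 814 ≥ 636; DTI: 6,280 ÷ 15,850 = 39.6%, within the 41% cap
Loan-to-value = 128,100/191,000 = 67.1% — pass (90% max)
Row: 814 falls in 740+. Column: 67.1% falls in 66.01–77%. Rate = 9.4%.

9.4%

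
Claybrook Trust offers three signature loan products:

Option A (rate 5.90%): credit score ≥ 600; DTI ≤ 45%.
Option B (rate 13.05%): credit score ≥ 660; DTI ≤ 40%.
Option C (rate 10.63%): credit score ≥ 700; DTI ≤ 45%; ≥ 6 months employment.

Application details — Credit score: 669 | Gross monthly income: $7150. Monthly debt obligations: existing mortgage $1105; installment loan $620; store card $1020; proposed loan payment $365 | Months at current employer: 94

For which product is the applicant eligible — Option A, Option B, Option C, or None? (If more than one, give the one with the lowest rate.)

Total debts = (1,105 + 620 + 1,020 + 365) = 3,110; DTI = 3,110/7,150 = 43.5%.
Option A: score 669 ≥ 600; DTI 43.5% ≤ 45% → qualifies.
Option B: score 669 ≥ 660; DTI 43.5% > 40% → does not qualify.
Option C: score 669 < 700; DTI 43.5% ≤ 45%; employment 94 ≥ 6 mo → does not qualify.

Option A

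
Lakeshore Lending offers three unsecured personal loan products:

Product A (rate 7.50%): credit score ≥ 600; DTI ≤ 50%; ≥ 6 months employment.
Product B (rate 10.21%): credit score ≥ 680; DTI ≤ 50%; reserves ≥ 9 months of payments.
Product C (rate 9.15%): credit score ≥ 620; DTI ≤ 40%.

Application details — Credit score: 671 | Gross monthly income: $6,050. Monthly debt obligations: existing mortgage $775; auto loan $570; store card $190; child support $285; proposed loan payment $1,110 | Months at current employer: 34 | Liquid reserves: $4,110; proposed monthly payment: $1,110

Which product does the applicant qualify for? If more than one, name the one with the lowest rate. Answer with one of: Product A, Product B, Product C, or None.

Product A

Total debts = (775 + 570 + 190 + 285 + 1,110) = 2,930; DTI = 2,930/6,050 = 48.4%.
Reserves = 4,110/1,110 = 3.7 months.
Product A: score 671 ≥ 600; DTI 48.4% ≤ 50%; employment 34 ≥ 6 mo → qualifies.
Product B: score 671 < 680; DTI 48.4% ≤ 50%; reserves 3.7 < 9 mo → does not qualify.
Product C: score 671 ≥ 620; DTI 48.4% > 40% → does not qualify.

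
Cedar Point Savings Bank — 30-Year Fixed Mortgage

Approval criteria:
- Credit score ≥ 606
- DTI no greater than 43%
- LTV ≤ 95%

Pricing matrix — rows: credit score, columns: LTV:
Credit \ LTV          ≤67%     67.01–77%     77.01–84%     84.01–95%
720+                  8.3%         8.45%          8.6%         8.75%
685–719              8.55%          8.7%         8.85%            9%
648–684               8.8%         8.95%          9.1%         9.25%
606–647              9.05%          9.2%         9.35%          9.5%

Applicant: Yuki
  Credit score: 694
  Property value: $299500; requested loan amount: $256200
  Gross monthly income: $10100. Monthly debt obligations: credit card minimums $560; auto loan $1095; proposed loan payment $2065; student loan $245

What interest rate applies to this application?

9%

Credit score 694 ≥ 606; Total monthly debts = (560 + 1,095 + 2,065 + 245) = 3,965. Debt-to-income = 3,965/10,100 = 39.3% — meets 43% limit
LTV: 256,200 ÷ 299,500 = 85.5%, within 95% cap
Credit 694 → row 685–719; LTV 85.5% → column 84.01–95%. Grid cell → 9%.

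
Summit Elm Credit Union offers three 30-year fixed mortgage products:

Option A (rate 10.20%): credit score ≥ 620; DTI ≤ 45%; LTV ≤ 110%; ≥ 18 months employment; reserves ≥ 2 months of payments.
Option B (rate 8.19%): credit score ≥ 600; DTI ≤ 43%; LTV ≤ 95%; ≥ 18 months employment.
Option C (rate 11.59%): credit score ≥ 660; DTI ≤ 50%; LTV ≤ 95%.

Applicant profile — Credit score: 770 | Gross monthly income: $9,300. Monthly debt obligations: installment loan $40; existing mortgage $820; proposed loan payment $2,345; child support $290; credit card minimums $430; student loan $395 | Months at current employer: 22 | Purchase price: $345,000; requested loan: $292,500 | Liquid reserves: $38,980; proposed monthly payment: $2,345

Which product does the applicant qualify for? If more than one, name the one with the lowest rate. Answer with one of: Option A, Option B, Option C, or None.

Total debts = (40 + 820 + 2,345 + 290 + 430 + 395) = 4,320; DTI = 4,320/9,300 = 46.5%.
LTV = 292,500/345,000 = 84.8%.
Reserves = 38,980/2,345 = 16.6 months.
Option A: score 770 ≥ 620; DTI 46.5% > 45%; LTV 84.8% ≤ 110%; employment 22 ≥ 18 mo; reserves 16.6 ≥ 2 mo → does not qualify.
Option B: score 770 ≥ 600; DTI 46.5% > 43%; LTV 84.8% ≤ 95%; employment 22 ≥ 18 mo → does not qualify.
Option C: score 770 ≥ 660; DTI 46.5% ≤ 50%; LTV 84.8% ≤ 95% → qualifies.

Option C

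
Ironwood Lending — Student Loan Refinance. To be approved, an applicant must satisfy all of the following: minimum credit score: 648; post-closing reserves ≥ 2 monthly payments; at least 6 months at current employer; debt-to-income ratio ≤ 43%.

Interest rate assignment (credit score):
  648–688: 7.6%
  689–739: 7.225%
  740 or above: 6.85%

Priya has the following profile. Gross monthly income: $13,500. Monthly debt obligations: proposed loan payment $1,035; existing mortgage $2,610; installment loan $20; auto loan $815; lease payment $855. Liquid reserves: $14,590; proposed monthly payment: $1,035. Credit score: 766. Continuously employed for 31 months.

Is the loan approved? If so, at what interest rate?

Credit score 766 ≥ 648 (meets minimum)
Reserves = 14,590/1,035 = 14.1 months ≥ 2
Total monthly debts = (1,035 + 2,610 + 20 + 815 + 855) = 5,335. DTI = 5,335/13,500 = 39.5% ≤ 43%
Employment 31 ≥ 6 months
All requirements met. Score 766 falls in the 740 or above tier → 6.85%.

Approved at 6.85%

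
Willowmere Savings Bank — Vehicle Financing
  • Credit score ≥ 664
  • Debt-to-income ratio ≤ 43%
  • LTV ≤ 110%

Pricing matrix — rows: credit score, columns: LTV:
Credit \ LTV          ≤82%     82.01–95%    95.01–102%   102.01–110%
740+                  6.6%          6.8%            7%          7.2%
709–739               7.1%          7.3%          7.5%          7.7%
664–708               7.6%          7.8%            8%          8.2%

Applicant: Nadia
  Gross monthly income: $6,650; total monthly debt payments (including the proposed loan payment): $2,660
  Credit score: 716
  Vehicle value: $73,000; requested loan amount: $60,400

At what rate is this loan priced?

Credit score 716 ≥ 664; Debt-to-income = 2,660/6,650 = 40% — meets 43% limit
LTV = 60,400/73,000 = 82.7% ≤ 110%
Credit 716 → row 709–739; LTV 82.7% → column 82.01–95%. Grid cell → 7.3%.

7.3%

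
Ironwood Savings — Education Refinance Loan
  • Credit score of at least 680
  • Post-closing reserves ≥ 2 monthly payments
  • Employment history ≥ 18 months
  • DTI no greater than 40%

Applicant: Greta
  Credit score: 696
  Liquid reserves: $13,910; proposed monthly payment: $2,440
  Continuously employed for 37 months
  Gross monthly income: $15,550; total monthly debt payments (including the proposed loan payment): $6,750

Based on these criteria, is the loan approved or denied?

Denied

Credit score 696 ≥ 680 (meets)
Liquid reserves cover 13,910/2,440 = 5.7 months — ≥ 2 required
Employment 37 ≥ 18 months
Debt-to-income = 6,750/15,550 = 43.4% — over 40% limit
Fails on DTI.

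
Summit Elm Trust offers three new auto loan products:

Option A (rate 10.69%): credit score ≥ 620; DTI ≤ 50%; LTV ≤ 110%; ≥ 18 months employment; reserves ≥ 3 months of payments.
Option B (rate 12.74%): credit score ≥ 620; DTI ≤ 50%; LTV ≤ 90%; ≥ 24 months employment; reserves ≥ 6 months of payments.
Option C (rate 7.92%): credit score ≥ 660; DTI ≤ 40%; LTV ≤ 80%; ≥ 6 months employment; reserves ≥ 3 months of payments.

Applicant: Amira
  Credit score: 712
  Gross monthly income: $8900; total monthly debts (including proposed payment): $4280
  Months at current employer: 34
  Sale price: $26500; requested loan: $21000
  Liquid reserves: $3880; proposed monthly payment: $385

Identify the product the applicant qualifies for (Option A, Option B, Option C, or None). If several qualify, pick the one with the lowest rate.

DTI = 4,280/8,900 = 48.1%.
LTV = 21,000/26,500 = 79.2%.
Reserves = 3,880/385 = 10.1 months.
Option A: score 712 ≥ 620; DTI 48.1% ≤ 50%; LTV 79.2% ≤ 110%; employment 34 ≥ 18 mo; reserves 10.1 ≥ 3 mo → qualifies.
Option B: score 712 ≥ 620; DTI 48.1% ≤ 50%; LTV 79.2% ≤ 90%; employment 34 ≥ 24 mo; reserves 10.1 ≥ 6 mo → qualifies.
Option C: score 712 ≥ 660; DTI 48.1% > 40%; LTV 79.2% ≤ 80%; employment 34 ≥ 6 mo; reserves 10.1 ≥ 3 mo → does not qualify.
Qualifying: Option A, Option B. Lowest rate is 10.69% → Option A.

Option A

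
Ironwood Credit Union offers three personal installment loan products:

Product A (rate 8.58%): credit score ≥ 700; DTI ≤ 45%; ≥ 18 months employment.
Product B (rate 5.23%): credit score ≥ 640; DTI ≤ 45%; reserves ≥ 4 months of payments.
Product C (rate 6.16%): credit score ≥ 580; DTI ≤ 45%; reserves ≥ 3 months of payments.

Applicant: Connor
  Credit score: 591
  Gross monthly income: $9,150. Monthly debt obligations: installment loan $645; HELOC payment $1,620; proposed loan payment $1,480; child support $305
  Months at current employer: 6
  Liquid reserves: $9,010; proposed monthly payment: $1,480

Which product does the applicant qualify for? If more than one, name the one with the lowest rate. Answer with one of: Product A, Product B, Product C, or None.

Product C

Total debts = (645 + 1,620 + 1,480 + 305) = 4,050; DTI = 4,050/9,150 = 44.3%.
Reserves = 9,010/1,480 = 6.1 months.
Product A: score 591 < 700; DTI 44.3% ≤ 45%; employment 6 < 18 mo → does not qualify.
Product B: score 591 < 640; DTI 44.3% ≤ 45%; reserves 6.1 ≥ 4 mo → does not qualify.
Product C: score 591 ≥ 580; DTI 44.3% ≤ 45%; reserves 6.1 ≥ 3 mo → qualifies.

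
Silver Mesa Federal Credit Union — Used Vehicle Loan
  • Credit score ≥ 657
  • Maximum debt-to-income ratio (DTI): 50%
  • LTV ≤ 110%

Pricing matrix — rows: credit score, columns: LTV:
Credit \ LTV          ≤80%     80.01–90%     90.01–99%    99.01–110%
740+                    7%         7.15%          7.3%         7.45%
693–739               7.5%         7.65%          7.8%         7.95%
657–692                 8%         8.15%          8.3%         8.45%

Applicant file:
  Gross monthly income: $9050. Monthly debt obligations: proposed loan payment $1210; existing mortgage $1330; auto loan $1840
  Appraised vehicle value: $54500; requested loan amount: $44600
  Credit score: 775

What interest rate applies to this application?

7.15%

Credit score 775 ≥ 657; Total monthly debts = (1,210 + 1,330 + 1,840) = 4,380. DTI = 4,380/9,050 = 48.4% ≤ 50%
Loan-to-value = 44,600/54,500 = 81.8% — pass (110% max)
Row: 775 falls in 740+. Column: 81.8% falls in 80.01–90%. Rate = 7.15%.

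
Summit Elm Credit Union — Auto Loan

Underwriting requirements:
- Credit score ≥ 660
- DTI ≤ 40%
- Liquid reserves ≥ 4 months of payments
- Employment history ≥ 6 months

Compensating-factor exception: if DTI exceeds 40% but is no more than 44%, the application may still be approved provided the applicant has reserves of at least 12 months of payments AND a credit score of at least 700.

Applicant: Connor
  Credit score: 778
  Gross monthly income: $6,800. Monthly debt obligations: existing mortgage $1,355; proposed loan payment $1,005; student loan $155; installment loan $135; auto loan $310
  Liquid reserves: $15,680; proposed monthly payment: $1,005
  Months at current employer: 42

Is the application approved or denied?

Approved

Credit score 778 ≥ 660 (meets base)
Total debts = (1,355 + 1,005 + 155 + 135 + 310) = 2,960. DTI: 2,960 ÷ 6,800 = 43.5%, over the 40% base limit.
Reserves: 15,680 ÷ 1,005 = 15.6 months (meets 4-month minimum)
Employment 42 ≥ 6 months
43.5% falls in the override range (40%–44%), so the compensating-factor test applies.
Override check — reserves: 15.6 mo (ok); score: 778 (ok).
Both override conditions satisfied; DTI exception granted.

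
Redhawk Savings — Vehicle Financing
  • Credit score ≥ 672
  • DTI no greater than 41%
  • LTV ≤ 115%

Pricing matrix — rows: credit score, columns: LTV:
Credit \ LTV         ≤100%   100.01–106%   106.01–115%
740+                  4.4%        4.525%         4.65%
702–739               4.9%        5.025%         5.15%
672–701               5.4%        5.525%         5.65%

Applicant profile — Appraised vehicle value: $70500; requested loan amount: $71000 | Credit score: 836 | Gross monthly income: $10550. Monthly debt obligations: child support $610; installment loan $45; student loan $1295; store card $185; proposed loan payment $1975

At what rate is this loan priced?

Credit score 836 ≥ 672; Total monthly debts = (610 + 45 + 1,295 + 185 + 1,975) = 4,110. DTI = 4,110/10,550 = 39% ≤ 41%
LTV = 71,000/70,500 = 100.7% ≤ 115%
Row: 836 falls in 740+. Column: 100.7% falls in 100.01–106%. Rate = 4.525%.

4.525%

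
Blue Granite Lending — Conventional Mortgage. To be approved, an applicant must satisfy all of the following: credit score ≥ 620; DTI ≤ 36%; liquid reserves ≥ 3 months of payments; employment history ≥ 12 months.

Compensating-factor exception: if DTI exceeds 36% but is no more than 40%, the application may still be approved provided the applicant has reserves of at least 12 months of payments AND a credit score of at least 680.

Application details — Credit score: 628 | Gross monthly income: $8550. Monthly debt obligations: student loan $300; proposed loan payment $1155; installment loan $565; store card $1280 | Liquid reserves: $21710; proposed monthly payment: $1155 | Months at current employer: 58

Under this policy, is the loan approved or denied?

Denied

Credit score 628 ≥ 620 (meets base)
Total debts = (300 + 1,155 + 565 + 1,280) = 3,300. DTI = 3,300/8,550 = 38.6% > 36% — standard DTI limit exceeded.
Reserves: 21,710 ÷ 1,155 = 18.8 months (meets 3-month minimum)
Employment 58 ≥ 12 months
DTI 38.6% is within the 36%–40% exception band; checking compensating factors.
Override check — reserves: 18.8 mo (ok); score: 628 (below 680).
Compensating-factor requirement not fully met.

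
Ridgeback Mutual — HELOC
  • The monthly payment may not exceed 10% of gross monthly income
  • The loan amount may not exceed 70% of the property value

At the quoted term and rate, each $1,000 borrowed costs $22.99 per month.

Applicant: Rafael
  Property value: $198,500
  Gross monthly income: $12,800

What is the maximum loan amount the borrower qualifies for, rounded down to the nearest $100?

$55,600

Payment cap: 10% × $12,800 = $1,280/month.
At $22.99 per $1,000, that supports 1,280/22.99 × 1,000 ≈ $55,676 → $55,600.
LTV cap: 70% × $198,500 = $138,950 → $138,900.
Binding constraint: payment-to-income.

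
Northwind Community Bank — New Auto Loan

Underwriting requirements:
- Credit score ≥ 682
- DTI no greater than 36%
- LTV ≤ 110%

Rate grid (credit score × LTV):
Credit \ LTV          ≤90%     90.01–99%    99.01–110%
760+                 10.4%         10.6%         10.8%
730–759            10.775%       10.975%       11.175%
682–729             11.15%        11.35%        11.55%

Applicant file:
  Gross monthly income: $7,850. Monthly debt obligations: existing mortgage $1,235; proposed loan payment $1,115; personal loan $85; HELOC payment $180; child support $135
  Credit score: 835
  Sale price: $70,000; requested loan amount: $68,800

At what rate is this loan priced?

10.6%

Credit score 835 ≥ 682; Total monthly debts = (1,235 + 1,115 + 85 + 180 + 135) = 2,750. Debt-to-income = 2,750/7,850 = 35% — meets 36% limit
LTV: 68,800 ÷ 70,000 = 98.3%, within 110% cap
Credit 835 → row 760+; LTV 98.3% → column 90.01–99%. Grid cell → 10.6%.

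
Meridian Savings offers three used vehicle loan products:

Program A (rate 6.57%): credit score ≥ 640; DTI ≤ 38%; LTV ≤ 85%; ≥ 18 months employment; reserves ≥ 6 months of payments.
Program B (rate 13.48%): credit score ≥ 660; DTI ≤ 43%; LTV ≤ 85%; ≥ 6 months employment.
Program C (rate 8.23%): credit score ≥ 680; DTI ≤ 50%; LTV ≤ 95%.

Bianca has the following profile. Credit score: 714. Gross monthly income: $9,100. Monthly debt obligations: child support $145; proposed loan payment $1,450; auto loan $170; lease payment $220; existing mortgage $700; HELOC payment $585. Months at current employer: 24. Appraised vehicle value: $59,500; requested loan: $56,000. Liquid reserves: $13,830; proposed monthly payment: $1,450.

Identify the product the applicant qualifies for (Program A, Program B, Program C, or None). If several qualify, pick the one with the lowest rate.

Total debts = (145 + 1,450 + 170 + 220 + 700 + 585) = 3,270; DTI = 3,270/9,100 = 35.9%.
LTV = 56,000/59,500 = 94.1%.
Reserves = 13,830/1,450 = 9.5 months.
Program A: score 714 ≥ 640; DTI 35.9% ≤ 38%; LTV 94.1% > 85%; employment 24 ≥ 18 mo; reserves 9.5 ≥ 6 mo → does not qualify.
Program B: score 714 ≥ 660; DTI 35.9% ≤ 43%; LTV 94.1% > 85%; employment 24 ≥ 6 mo → does not qualify.
Program C: score 714 ≥ 680; DTI 35.9% ≤ 50%; LTV 94.1% ≤ 95% → qualifies.

Program C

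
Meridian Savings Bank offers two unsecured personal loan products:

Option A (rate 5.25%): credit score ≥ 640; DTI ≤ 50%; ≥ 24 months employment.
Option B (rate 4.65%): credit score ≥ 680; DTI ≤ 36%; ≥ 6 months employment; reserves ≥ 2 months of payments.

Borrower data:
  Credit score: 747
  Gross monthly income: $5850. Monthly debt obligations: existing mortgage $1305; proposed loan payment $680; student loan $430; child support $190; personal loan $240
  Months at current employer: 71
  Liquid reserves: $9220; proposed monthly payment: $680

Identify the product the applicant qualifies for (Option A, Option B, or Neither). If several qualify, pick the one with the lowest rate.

Option A

Total debts = (1,305 + 680 + 430 + 190 + 240) = 2,845; DTI = 2,845/5,850 = 48.6%.
Reserves = 9,220/680 = 13.6 months.
Option A: score 747 ≥ 640; DTI 48.6% ≤ 50%; employment 71 ≥ 24 mo → qualifies.
Option B: score 747 ≥ 680; DTI 48.6% > 36%; employment 71 ≥ 6 mo; reserves 13.6 ≥ 2 mo → does not qualify.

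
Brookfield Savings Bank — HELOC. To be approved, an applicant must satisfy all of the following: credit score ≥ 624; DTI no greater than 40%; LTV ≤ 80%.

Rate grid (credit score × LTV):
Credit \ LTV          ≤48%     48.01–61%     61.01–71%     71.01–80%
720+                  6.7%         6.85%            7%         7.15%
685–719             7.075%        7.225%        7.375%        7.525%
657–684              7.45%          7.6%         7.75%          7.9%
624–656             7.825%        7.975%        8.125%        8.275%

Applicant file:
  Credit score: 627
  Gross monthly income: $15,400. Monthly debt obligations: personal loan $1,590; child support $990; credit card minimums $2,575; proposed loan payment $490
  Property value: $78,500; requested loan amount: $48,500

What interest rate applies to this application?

8.125%

Credit score 627 ≥ 624; Total monthly debts = (1,590 + 990 + 2,575 + 490) = 5,645. Debt-to-income = 5,645/15,400 = 36.7% — meets 40% limit
Loan-to-value = 48,500/78,500 = 61.8% — pass (80% max)
Row: 627 falls in 624–656. Column: 61.8% falls in 61.01–71%. Rate = 8.125%.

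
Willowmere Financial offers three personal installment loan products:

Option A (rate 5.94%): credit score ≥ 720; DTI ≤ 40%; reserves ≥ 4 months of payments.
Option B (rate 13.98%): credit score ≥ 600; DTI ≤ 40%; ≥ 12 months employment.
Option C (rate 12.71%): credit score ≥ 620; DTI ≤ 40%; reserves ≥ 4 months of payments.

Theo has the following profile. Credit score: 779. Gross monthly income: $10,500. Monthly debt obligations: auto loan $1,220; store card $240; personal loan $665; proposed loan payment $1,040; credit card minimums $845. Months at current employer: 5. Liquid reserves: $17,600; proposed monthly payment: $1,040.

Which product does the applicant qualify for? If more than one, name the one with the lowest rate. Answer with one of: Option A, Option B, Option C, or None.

Option A

Total debts = (1,220 + 240 + 665 + 1,040 + 845) = 4,010; DTI = 4,010/10,500 = 38.2%.
Reserves = 17,600/1,040 = 16.9 months.
Option A: score 779 ≥ 720; DTI 38.2% ≤ 40%; reserves 16.9 ≥ 4 mo → qualifies.
Option B: score 779 ≥ 600; DTI 38.2% ≤ 40%; employment 5 < 12 mo → does not qualify.
Option C: score 779 ≥ 620; DTI 38.2% ≤ 40%; reserves 16.9 ≥ 4 mo → qualifies.
Qualifying: Option A, Option C. Lowest rate is 5.94% → Option A.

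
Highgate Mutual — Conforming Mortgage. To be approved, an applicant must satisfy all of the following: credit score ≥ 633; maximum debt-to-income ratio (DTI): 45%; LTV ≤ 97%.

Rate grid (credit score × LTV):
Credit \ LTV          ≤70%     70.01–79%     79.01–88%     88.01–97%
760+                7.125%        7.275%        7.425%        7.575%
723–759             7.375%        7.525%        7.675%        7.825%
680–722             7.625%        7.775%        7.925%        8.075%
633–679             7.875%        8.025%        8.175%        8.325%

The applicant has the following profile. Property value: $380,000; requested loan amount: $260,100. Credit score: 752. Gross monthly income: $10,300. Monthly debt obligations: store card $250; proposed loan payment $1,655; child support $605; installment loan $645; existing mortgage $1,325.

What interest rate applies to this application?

Credit score 752 ≥ 633; Total monthly debts = (250 + 1,655 + 605 + 645 + 1,325) = 4,480. Debt-to-income = 4,480/10,300 = 43.5% — meets 45% limit
LTV = 260,100/380,000 = 68.4% ≤ 97%
Credit 752 → row 723–759; LTV 68.4% → column ≤70%. Grid cell → 7.375%.

7.375%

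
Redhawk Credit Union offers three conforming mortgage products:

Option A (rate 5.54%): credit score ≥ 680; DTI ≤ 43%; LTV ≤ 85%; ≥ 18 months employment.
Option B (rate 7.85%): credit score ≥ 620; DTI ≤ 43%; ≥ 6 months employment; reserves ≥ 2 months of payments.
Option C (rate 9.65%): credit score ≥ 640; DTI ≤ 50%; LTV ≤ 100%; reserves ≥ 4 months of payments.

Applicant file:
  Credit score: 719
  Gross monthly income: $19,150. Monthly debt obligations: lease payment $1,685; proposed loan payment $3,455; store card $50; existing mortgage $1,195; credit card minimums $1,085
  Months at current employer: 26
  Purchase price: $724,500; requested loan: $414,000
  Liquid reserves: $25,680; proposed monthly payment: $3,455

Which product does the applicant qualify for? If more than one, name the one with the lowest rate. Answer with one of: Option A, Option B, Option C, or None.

Total debts = (1,685 + 3,455 + 50 + 1,195 + 1,085) = 7,470; DTI = 7,470/19,150 = 39%.
LTV = 414,000/724,500 = 57.1%.
Reserves = 25,680/3,455 = 7.4 months.
Option A: score 719 ≥ 680; DTI 39% ≤ 43%; LTV 57.1% ≤ 85%; employment 26 ≥ 18 mo → qualifies.
Option B: score 719 ≥ 620; DTI 39% ≤ 43%; employment 26 ≥ 6 mo; reserves 7.4 ≥ 2 mo → qualifies.
Option C: score 719 ≥ 640; DTI 39% ≤ 50%; LTV 57.1% ≤ 100%; reserves 7.4 ≥ 4 mo → qualifies.
Qualifying: Option A, Option B, Option C. Lowest rate is 5.54% → Option A.

Option A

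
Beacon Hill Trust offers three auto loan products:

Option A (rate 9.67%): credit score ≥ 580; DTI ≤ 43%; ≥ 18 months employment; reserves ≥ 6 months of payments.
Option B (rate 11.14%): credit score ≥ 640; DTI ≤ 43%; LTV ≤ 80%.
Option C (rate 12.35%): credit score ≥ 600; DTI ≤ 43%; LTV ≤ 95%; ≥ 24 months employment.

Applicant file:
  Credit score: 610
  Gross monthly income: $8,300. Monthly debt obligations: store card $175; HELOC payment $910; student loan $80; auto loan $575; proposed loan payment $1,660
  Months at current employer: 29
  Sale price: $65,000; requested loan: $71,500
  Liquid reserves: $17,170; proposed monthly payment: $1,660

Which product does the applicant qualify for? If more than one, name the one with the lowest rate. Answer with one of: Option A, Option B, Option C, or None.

Option A

Total debts = (175 + 910 + 80 + 575 + 1,660) = 3,400; DTI = 3,400/8,300 = 41%.
LTV = 71,500/65,000 = 110%.
Reserves = 17,170/1,660 = 10.3 months.
Option A: score 610 ≥ 580; DTI 41% ≤ 43%; employment 29 ≥ 18 mo; reserves 10.3 ≥ 6 mo → qualifies.
Option B: score 610 < 640; DTI 41% ≤ 43%; LTV 110% > 80% → does not qualify.
Option C: score 610 ≥ 600; DTI 41% ≤ 43%; LTV 110% > 95%; employment 29 ≥ 24 mo → does not qualify.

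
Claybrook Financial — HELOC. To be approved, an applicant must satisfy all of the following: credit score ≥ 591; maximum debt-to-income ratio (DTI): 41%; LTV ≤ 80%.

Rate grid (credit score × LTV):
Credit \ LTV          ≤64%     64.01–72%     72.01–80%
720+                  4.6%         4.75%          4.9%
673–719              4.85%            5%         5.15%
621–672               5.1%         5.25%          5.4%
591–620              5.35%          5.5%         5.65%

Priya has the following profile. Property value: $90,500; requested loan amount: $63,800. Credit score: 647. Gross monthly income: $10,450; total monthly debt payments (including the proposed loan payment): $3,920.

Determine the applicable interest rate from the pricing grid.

Credit score 647 ≥ 591; DTI = 3,920/10,450 = 37.5% ≤ 41%
Loan-to-value = 63,800/90,500 = 70.5% — pass (80% max)
Row: 647 falls in 621–672. Column: 70.5% falls in 64.01–72%. Rate = 5.25%.

5.25%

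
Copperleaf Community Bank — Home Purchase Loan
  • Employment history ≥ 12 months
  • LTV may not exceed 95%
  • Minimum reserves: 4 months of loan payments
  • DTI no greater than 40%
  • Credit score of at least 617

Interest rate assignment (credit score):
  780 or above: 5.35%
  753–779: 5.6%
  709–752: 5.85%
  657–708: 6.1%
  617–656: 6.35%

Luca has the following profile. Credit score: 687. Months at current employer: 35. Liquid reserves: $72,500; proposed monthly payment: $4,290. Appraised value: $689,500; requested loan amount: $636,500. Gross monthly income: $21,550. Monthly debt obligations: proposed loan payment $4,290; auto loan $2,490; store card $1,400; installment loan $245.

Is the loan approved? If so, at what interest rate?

Approved at 6.1%

Credit score 687 ≥ 617 (meets minimum)
Employment 35 ≥ 12 months
Reserves = 72,500/4,290 = 16.9 months ≥ 4
Total monthly debts = (4,290 + 2,490 + 1,400 + 245) = 8,425. DTI: 8,425 ÷ 21,550 = 39.1%, within the 40% cap
LTV: 636,500 ÷ 689,500 = 92.3%, within 95% cap
All requirements met. Score 687 falls in the 657–708 tier → 6.1%.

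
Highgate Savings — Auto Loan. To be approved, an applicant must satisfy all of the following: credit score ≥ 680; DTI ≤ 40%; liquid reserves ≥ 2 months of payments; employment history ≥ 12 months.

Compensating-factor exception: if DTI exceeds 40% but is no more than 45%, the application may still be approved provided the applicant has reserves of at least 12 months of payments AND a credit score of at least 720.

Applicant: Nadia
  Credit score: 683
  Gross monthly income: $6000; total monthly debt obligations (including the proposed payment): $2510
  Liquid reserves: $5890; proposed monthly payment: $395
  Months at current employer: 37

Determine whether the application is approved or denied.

Credit score 683 ≥ 680 (meets base)
DTI: 2,510 ÷ 6,000 = 41.8%, over the 40% base limit.
Liquid reserves cover 5,890/395 = 14.9 months — ≥ 2 required
Employment 37 ≥ 12 months
DTI 41.8% is within the 40%–45% exception band; checking compensating factors.
Reserves 14.9 ≥ 12 months; credit score 683 < 720.
Compensating-factor requirement not fully met.

Denied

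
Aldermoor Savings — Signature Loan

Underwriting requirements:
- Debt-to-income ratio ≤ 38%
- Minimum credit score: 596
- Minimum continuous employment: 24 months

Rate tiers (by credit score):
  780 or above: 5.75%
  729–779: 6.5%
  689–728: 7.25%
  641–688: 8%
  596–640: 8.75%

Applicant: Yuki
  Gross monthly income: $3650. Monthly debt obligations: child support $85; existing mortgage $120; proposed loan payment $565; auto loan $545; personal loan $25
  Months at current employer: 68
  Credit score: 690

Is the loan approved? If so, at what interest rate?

Approved at 7.25%

Credit score 690 ≥ 596 (meets minimum)
Employment 68 ≥ 24 months
Total monthly debts = (85 + 120 + 565 + 545 + 25) = 1,340. DTI = 1,340/3,650 = 36.7% ≤ 38%
All requirements met. Score 690 falls in the 689–728 tier → 7.25%.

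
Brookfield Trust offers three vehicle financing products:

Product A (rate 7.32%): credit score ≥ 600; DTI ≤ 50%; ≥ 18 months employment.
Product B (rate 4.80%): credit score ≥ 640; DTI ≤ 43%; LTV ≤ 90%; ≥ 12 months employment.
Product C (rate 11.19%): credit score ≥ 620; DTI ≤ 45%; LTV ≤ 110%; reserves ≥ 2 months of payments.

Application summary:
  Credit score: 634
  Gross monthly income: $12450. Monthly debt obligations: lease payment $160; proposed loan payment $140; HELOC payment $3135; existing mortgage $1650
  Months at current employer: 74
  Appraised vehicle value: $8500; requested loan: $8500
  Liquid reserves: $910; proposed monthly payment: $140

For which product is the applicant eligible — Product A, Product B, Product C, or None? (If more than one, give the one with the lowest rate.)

Product A

Total debts = (160 + 140 + 3,135 + 1,650) = 5,085; DTI = 5,085/12,450 = 40.8%.
LTV = 8,500/8,500 = 100%.
Reserves = 910/140 = 6.5 months.
Product A: score 634 ≥ 600; DTI 40.8% ≤ 50%; employment 74 ≥ 18 mo → qualifies.
Product B: score 634 < 640; DTI 40.8% ≤ 43%; LTV 100% > 90%; employment 74 ≥ 12 mo → does not qualify.
Product C: score 634 ≥ 620; DTI 40.8% ≤ 45%; LTV 100% ≤ 110%; reserves 6.5 ≥ 2 mo → qualifies.
Qualifying: Product A, Product C. Lowest rate is 7.32% → Product A.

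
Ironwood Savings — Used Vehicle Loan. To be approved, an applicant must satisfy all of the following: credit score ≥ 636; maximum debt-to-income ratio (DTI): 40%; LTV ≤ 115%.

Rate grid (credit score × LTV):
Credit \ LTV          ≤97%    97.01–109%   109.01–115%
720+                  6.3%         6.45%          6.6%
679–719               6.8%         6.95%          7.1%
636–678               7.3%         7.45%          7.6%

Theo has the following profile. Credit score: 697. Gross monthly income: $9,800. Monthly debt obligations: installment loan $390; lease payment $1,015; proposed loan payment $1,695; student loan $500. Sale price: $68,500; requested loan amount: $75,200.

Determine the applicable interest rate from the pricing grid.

Credit score 697 ≥ 636; Total monthly debts = (390 + 1,015 + 1,695 + 500) = 3,600. DTI = 3,600/9,800 = 36.7% ≤ 40%
Loan-to-value = 75,200/68,500 = 109.8% — pass (115% max)
Row: 697 falls in 679–719. Column: 109.8% falls in 109.01–115%. Rate = 7.1%.

7.1%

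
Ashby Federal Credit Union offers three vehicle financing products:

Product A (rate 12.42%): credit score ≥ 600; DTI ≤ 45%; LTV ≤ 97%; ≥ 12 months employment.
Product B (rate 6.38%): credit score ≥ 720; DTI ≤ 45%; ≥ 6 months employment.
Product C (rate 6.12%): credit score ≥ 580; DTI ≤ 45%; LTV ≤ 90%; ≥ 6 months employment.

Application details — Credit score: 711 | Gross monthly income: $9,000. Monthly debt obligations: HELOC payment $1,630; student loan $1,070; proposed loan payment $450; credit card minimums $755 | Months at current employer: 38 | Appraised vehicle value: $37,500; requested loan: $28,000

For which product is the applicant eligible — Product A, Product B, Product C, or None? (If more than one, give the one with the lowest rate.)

Product C

Total debts = (1,630 + 1,070 + 450 + 755) = 3,905; DTI = 3,905/9,000 = 43.4%.
LTV = 28,000/37,500 = 74.7%.
Product A: score 711 ≥ 600; DTI 43.4% ≤ 45%; LTV 74.7% ≤ 97%; employment 38 ≥ 12 mo → qualifies.
Product B: score 711 < 720; DTI 43.4% ≤ 45%; employment 38 ≥ 6 mo → does not qualify.
Product C: score 711 ≥ 580; DTI 43.4% ≤ 45%; LTV 74.7% ≤ 90%; employment 38 ≥ 6 mo → qualifies.
Qualifying: Product A, Product C. Lowest rate is 6.12% → Product C.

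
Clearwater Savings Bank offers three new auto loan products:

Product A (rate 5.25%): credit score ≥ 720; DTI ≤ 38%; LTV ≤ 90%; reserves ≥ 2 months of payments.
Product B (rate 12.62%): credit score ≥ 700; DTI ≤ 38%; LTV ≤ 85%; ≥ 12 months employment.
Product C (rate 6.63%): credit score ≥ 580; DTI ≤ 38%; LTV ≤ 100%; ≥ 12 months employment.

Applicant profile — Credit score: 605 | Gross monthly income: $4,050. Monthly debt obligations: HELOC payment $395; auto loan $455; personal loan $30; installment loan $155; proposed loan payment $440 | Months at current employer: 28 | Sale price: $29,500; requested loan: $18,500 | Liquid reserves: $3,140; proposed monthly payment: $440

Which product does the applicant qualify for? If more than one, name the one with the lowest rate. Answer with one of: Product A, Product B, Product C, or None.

Total debts = (395 + 455 + 30 + 155 + 440) = 1,475; DTI = 1,475/4,050 = 36.4%.
LTV = 18,500/29,500 = 62.7%.
Reserves = 3,140/440 = 7.1 months.
Product A: score 605 < 720; DTI 36.4% ≤ 38%; LTV 62.7% ≤ 90%; reserves 7.1 ≥ 2 mo → does not qualify.
Product B: score 605 < 700; DTI 36.4% ≤ 38%; LTV 62.7% ≤ 85%; employment 28 ≥ 12 mo → does not qualify.
Product C: score 605 ≥ 580; DTI 36.4% ≤ 38%; LTV 62.7% ≤ 100%; employment 28 ≥ 12 mo → qualifies.

Product C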